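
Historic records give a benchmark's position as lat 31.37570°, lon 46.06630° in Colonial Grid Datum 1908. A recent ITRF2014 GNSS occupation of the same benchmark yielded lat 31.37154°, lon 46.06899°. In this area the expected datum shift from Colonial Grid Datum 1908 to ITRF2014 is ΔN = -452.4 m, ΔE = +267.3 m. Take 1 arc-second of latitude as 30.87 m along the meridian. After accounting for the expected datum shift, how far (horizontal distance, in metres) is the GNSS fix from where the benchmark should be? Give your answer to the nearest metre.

Observed coordinate differences: Δφ = -0.00416°, Δλ = +0.00269°.
Converting to metres (1° lat = 111132 m, cos φ = 0.853772): observed ΔN = -462.3 m, observed ΔE = 255.2 m.
Subtracting the expected shift leaves a residual of -462.3 − (-452.4) = -9.9 m north and 255.2 − (267.3) = -12.1 m east.
Residual distance = √((-9.9)² + (-12.1)²) = 15.6 m.

16 m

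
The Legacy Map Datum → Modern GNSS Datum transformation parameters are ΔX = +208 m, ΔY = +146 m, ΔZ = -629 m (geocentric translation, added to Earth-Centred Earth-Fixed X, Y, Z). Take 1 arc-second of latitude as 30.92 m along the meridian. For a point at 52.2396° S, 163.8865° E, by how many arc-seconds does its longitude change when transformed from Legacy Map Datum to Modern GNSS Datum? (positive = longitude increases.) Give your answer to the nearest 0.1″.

sin φ = -0.790578, cos φ = 0.612361, sin λ = 0.277541, cos λ = -0.960714.
East component: ΔE = −sin λ·ΔX + cos λ·ΔY = −(0.277541)(208) + (-0.960714)(146) = -197.99 m.
1° of latitude spans 3600 × 30.92 = 111312 m; at latitude φ, 1° of longitude spans that × cos φ = 68163.1 m, so Δλ = -197.99 / 68163.1 × 3600 = -10.457″.

Δλ = -10.5″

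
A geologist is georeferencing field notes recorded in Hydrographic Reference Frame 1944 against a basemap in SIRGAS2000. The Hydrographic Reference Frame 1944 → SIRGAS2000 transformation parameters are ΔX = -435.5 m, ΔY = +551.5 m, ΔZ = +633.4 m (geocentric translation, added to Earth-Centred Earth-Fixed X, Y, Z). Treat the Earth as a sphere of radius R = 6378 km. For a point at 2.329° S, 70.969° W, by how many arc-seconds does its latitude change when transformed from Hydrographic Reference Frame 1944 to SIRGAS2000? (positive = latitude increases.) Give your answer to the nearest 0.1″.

sin φ = -0.040638, cos φ = 0.999174, sin λ = -0.945342, cos λ = 0.326080.
North component: ΔN = −sin φ cos λ·ΔX − sin φ sin λ·ΔY + cos φ·ΔZ = −(-0.040638)(0.326080)(-435.5) − (-0.040638)(-0.945342)(551.5) + (0.999174)(633.4) = 605.92 m.
1° of latitude spans πR/180 = 111317 m, so Δφ = 605.92 / 111317 × 3600 = 19.595″.

Δφ = 19.6″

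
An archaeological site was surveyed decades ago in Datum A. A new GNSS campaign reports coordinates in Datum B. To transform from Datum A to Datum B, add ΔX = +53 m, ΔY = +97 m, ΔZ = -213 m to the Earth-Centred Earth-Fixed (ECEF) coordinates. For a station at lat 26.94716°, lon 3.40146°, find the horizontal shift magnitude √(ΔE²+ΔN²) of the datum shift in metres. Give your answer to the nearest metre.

The local east axis at (φ, λ) is (−sin λ, cos λ, 0), so ΔE = −sin(3.40146°)·53 + cos(3.40146°)·97 = 93.68 m.
The local north axis is (−sin φ cos λ, −sin φ sin λ, cos φ), giving ΔN = -23.976 − 2.608 − 189.873 = -216.46 m.
Horizontal magnitude = √(ΔE² + ΔN²) = √(93.68² + (-216.46)²) = 235.86 m.

236 m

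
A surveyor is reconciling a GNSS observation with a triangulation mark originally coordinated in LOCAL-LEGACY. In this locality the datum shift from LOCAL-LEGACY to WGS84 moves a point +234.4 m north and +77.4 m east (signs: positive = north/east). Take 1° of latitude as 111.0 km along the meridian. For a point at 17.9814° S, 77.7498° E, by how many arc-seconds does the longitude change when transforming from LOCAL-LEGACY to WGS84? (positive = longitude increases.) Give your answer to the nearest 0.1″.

Δλ = 2.6″

At latitude -17.9814°, cos φ = 0.951157.
1° of longitude at this latitude = 111.0 × cos φ = 105.58 km, so Δλ = 77.4 / 105578.4 = 0.0007331° = 2.639″.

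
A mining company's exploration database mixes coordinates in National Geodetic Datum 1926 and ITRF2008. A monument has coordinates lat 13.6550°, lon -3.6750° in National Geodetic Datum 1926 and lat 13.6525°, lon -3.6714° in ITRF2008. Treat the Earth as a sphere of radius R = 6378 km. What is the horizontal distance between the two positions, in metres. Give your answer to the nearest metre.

479 m

Δφ = 13.6525° − 13.6550° = -0.0025°; Δλ = -3.6714° − -3.6750° = +0.0036°.
1° along a meridian = πR/180 = 111317 m.
ΔN = Δφ × 111317 = -278.3 m; ΔE = Δλ × 111317 × cos(13.6550°) = +0.0036 × 111317 × 0.971735 = 389.4 m.
Distance = √(ΔE² + ΔN²) = √(389.4² + (-278.3)²) = 478.6 m.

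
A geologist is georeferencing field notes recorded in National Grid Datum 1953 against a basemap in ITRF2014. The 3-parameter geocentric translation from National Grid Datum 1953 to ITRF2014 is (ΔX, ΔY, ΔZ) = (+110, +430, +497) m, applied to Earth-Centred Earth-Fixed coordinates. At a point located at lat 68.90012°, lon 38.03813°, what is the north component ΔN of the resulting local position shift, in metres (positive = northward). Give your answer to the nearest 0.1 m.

At φ = 68.90012°, λ = 38.03813°: sin φ = 0.932954, cos φ = 0.359995, sin λ = 0.616186, cos λ = 0.787601.
ΔN = −sin φ cos λ·ΔX − sin φ sin λ·ΔY + cos φ·ΔZ = −(0.932954)(0.787601)(110) − (0.932954)(0.616186)(430) + (0.359995)(497) = -149.11 m.

ΔN = -149.1 m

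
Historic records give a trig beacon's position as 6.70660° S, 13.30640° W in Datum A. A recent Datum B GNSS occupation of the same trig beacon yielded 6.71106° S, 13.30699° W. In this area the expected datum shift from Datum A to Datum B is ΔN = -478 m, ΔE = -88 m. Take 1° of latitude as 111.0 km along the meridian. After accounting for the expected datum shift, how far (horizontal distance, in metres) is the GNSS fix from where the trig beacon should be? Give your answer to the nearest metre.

Observed coordinate differences: Δφ = -0.00446°, Δλ = -0.00059°.
Converting to metres (1° lat = 111000 m, cos φ = 0.993157): observed ΔN = -495.1 m, observed ΔE = -65.0 m.
Subtracting the expected shift leaves a residual of -495.1 − (-478) = -17.1 m north and -65.0 − (-88) = 23.0 m east.
Residual distance = √((-17.1)² + 23.0²) = 28.6 m.

29 m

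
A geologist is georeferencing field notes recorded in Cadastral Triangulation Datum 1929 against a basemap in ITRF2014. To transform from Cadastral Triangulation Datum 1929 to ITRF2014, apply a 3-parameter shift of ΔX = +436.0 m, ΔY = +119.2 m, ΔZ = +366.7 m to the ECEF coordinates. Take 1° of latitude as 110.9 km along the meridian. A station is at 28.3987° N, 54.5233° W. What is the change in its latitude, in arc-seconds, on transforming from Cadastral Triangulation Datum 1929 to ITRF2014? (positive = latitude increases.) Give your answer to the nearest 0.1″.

sin φ = 0.475604, cos φ = 0.879659, sin λ = -0.814352, cos λ = 0.580372.
North component: ΔN = −sin φ cos λ·ΔX − sin φ sin λ·ΔY + cos φ·ΔZ = −(0.475604)(0.580372)(436.0) − (0.475604)(-0.814352)(119.2) + (0.879659)(366.7) = 248.39 m.
1° of latitude spans 110900 m, so Δφ = 248.39 / 110900 × 3600 = 8.063″.

Δφ = 8.1″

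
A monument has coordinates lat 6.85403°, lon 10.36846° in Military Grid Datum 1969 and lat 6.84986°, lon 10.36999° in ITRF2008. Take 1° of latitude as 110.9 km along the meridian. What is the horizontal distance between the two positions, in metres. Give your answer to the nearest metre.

Δφ = 6.84986° − 6.85403° = -0.00417°; Δλ = 10.36999° − 10.36846° = +0.00153°.
ΔN = Δφ × 110900 = -462.5 m; ΔE = Δλ × 110900 × cos(6.85403°) = +0.00153 × 110900 × 0.992853 = 168.5 m.
Distance = √(ΔE² + ΔN²) = √(168.5² + (-462.5)²) = 492.2 m.

492 m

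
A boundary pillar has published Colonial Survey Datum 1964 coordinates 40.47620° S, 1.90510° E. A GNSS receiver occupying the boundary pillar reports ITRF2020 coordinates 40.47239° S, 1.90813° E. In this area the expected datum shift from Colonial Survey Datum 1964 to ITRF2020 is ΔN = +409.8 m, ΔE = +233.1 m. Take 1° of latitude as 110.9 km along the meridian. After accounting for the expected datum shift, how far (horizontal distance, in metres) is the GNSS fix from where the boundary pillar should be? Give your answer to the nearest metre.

26 m

Observed coordinate differences: Δφ = +0.00381°, Δλ = +0.00303°.
Converting to metres (1° lat = 110900 m, cos φ = 0.760676): observed ΔN = 422.5 m, observed ΔE = 255.6 m.
Subtracting the expected shift leaves a residual of 422.5 − (409.8) = 12.7 m north and 255.6 − (233.1) = 22.5 m east.
Residual distance = √(12.7² + 22.5²) = 25.9 m.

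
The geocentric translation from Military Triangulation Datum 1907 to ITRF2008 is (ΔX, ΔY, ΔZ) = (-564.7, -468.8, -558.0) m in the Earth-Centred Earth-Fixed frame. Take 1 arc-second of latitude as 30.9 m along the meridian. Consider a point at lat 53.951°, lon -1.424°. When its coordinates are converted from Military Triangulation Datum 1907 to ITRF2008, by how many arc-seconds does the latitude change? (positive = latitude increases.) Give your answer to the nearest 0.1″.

Δφ = 3.8″

sin φ = 0.808514, cos φ = 0.588477, sin λ = -0.024851, cos λ = 0.999691.
North component: ΔN = −sin φ cos λ·ΔX − sin φ sin λ·ΔY + cos φ·ΔZ = −(0.808514)(0.999691)(-564.7) − (0.808514)(-0.024851)(-468.8) + (0.588477)(-558.0) = 118.64 m.
1° of latitude spans 3600 × 30.90 = 111240 m, so Δφ = 118.64 / 111240 × 3600 = 3.839″.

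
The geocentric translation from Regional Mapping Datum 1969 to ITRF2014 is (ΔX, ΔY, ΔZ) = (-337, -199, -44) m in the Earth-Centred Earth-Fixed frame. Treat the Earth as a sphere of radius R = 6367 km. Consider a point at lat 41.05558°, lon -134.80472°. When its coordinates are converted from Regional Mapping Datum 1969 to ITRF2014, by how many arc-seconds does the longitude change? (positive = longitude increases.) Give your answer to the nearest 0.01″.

sin φ = 0.656791, cos φ = 0.754073, sin λ = -0.709513, cos λ = -0.704693.
East component: ΔE = −sin λ·ΔX + cos λ·ΔY = −(-0.709513)(-337) + (-0.704693)(-199) = -98.87 m.
1° of latitude spans πR/180 = 111125 m; at latitude φ, 1° of longitude spans that × cos φ = 83796.4 m, so Δλ = -98.87 / 83796.4 × 3600 = -4.248″.

Δλ = -4.25″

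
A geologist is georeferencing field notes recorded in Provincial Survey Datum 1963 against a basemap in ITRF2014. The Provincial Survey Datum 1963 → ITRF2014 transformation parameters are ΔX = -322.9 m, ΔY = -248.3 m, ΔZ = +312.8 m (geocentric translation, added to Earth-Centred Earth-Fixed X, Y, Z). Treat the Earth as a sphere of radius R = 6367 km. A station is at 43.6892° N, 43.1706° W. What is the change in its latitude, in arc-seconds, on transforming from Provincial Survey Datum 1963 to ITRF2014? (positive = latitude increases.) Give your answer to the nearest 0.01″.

sin φ = 0.690746, cos φ = 0.723097, sin λ = -0.684173, cos λ = 0.729320.
North component: ΔN = −sin φ cos λ·ΔX − sin φ sin λ·ΔY + cos φ·ΔZ = −(0.690746)(0.729320)(-322.9) − (0.690746)(-0.684173)(-248.3) + (0.723097)(312.8) = 271.51 m.
1° of latitude spans πR/180 = 111125 m, so Δφ = 271.51 / 111125 × 3600 = 8.796″.

Δφ = 8.80″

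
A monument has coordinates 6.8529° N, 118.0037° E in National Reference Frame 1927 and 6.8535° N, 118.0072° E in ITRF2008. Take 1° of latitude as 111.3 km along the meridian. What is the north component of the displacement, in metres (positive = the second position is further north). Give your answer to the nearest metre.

Δφ = 6.8535° − 6.8529° = +0.0006°; Δλ = 118.0072° − 118.0037° = +0.0035°.
ΔN = Δφ × 111300 = 66.8 m; ΔE = Δλ × 111300 × cos(6.8529°) = +0.0035 × 111300 × 0.992856 = 386.8 m.

ΔN = 67 m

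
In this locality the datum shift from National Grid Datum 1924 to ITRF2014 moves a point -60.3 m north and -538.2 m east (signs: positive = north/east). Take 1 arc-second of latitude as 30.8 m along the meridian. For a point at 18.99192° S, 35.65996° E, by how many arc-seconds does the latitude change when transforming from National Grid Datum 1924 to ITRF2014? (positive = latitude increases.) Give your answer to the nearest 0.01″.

1″ of latitude = 30.80 m, so Δφ = -60.3 / 30.80 = -1.958″.

Δφ = -1.96″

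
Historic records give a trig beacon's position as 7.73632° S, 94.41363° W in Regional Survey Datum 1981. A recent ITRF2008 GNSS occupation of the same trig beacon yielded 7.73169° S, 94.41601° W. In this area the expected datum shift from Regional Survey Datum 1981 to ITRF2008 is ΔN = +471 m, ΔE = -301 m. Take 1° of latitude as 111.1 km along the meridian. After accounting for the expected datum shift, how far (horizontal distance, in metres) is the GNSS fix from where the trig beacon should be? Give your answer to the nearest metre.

58 m

Observed coordinate differences: Δφ = +0.00463°, Δλ = -0.00238°.
Converting to metres (1° lat = 111100 m, cos φ = 0.990898): observed ΔN = 514.4 m, observed ΔE = -262.0 m.
Subtracting the expected shift leaves a residual of 514.4 − (471) = 43.4 m north and -262.0 − (-301) = 39.0 m east.
Residual distance = √(43.4² + 39.0²) = 58.3 m.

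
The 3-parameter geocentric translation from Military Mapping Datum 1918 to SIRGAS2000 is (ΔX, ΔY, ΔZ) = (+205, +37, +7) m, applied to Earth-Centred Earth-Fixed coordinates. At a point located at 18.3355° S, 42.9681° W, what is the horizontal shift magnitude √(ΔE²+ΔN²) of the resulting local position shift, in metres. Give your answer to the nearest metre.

The local east axis at (φ, λ) is (−sin λ, cos λ, 0), so ΔE = −sin(-42.9681°)·205 + cos(-42.9681°)·37 = 166.80 m.
The local north axis is (−sin φ cos λ, −sin φ sin λ, cos φ), giving ΔN = 47.189 − 7.933 + 6.645 = 45.90 m.
Horizontal magnitude = √(ΔE² + ΔN²) = √(166.80² + 45.90²) = 173.00 m.

173 m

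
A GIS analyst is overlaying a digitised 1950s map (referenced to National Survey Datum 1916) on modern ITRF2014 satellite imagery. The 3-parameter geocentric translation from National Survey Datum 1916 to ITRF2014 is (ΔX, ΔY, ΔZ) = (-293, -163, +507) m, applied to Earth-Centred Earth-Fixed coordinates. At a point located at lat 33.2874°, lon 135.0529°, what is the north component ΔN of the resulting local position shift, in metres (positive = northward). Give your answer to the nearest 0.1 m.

ΔN = 373.2 m

At φ = 33.2874°, λ = 135.0529°: sin φ = 0.548839, cos φ = 0.835928, sin λ = 0.706454, cos λ = -0.707759.
ΔN = −sin φ cos λ·ΔX − sin φ sin λ·ΔY + cos φ·ΔZ = −(0.548839)(-0.707759)(-293) − (0.548839)(0.706454)(-163) + (0.835928)(507) = 373.20 m.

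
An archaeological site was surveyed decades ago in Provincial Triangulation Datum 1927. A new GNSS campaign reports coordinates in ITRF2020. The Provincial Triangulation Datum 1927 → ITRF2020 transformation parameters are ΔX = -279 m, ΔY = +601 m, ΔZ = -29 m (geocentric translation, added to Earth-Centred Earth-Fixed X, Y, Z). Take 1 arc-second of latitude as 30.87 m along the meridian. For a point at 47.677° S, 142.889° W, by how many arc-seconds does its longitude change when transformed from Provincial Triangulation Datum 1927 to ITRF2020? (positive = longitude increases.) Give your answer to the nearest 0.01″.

Δλ = -31.16″

sin φ = -0.739361, cos φ = 0.673309, sin λ = -0.603361, cos λ = -0.797468.
East component: ΔE = −sin λ·ΔX + cos λ·ΔY = −(-0.603361)(-279) + (-0.797468)(601) = -647.62 m.
1° of latitude spans 3600 × 30.87 = 111132 m; at latitude φ, 1° of longitude spans that × cos φ = 74826.2 m, so Δλ = -647.62 / 74826.2 × 3600 = -31.158″.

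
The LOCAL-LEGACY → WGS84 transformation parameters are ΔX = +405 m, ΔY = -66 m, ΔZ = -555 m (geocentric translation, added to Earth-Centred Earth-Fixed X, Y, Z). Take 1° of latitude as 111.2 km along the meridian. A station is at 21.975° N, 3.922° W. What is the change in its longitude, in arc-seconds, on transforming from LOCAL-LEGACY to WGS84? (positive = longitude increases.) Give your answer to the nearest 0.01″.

sin φ = 0.374202, cos φ = 0.927347, sin λ = -0.068398, cos λ = 0.997658.
East component: ΔE = −sin λ·ΔX + cos λ·ΔY = −(-0.068398)(405) + (0.997658)(-66) = -38.14 m.
1° of latitude spans 111200 m; at latitude φ, 1° of longitude spans that × cos φ = 103121.0 m, so Δλ = -38.14 / 103121.0 × 3600 = -1.332″.

Δλ = -1.33″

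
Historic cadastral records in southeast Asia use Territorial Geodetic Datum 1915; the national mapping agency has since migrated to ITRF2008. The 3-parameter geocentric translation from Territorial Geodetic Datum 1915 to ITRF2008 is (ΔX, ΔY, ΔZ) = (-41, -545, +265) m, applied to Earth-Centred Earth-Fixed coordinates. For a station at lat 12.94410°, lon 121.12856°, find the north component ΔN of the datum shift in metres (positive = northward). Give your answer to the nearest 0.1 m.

ΔN = 358.0 m

The local north axis is (−sin φ cos λ, −sin φ sin λ, cos φ), giving ΔN = -4.748 + 104.502 + 258.266 = 358.02 m.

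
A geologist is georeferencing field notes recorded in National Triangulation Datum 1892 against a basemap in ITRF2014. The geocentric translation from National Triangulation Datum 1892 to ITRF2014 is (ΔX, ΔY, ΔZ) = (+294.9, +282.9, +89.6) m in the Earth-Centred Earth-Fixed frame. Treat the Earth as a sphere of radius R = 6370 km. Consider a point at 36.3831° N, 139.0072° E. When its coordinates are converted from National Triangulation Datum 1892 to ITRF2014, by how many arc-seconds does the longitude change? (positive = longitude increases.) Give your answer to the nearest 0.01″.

Δλ = -16.37″

sin φ = 0.593181, cos φ = 0.805069, sin λ = 0.655964, cos λ = -0.754792.
East component: ΔE = −sin λ·ΔX + cos λ·ΔY = −(0.655964)(294.9) + (-0.754792)(282.9) = -406.97 m.
1° of latitude spans πR/180 = 111177 m; at latitude φ, 1° of longitude spans that × cos φ = 89505.5 m, so Δλ = -406.97 / 89505.5 × 3600 = -16.369″.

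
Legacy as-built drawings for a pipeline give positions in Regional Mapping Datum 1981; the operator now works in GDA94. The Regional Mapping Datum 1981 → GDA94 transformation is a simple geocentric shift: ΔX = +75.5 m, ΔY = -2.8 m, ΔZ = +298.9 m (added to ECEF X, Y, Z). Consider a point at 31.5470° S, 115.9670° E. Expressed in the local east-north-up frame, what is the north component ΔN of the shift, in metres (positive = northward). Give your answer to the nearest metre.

The local north axis is (−sin φ cos λ, −sin φ sin λ, cos φ), giving ΔN = -17.296 − 1.317 + 254.726 = 236.11 m.

ΔN = 236 m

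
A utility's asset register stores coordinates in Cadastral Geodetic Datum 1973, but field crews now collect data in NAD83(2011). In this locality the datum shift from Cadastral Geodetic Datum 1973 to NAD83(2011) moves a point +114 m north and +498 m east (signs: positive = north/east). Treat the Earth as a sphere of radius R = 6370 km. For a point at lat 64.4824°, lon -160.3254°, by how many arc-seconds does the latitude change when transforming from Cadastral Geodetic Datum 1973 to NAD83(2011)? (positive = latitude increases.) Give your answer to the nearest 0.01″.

Δφ = 3.69″

On a sphere of radius R, 1 rad of latitude = R, so Δφ = ΔN / R = 114.0 / 6370000 = 1.7896e-05 rad = 3.691″.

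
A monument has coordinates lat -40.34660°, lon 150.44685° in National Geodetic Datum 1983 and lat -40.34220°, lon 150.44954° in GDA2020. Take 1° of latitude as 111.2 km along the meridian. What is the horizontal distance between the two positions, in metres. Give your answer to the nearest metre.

Δφ = -40.34220° − -40.34660° = +0.00440°; Δλ = 150.44954° − 150.44685° = +0.00269°.
ΔN = Δφ × 111200 = 489.3 m; ΔE = Δλ × 111200 × cos(-40.34660°) = +0.00269 × 111200 × 0.762142 = 228.0 m.
Distance = √(ΔE² + ΔN²) = √(228.0² + 489.3²) = 539.8 m.

540 m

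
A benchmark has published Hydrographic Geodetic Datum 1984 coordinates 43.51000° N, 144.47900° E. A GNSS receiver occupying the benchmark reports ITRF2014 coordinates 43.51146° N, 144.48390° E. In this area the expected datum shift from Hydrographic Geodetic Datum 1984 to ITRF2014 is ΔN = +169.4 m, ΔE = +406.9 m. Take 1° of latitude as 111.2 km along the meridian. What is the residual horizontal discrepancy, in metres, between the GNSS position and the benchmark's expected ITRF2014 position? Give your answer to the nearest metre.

Observed coordinate differences: Δφ = +0.00146°, Δλ = +0.00490°.
Converting to metres (1° lat = 111200 m, cos φ = 0.725254): observed ΔN = 162.4 m, observed ΔE = 395.2 m.
Subtracting the expected shift leaves a residual of 162.4 − (169.4) = -7.0 m north and 395.2 − (406.9) = -11.7 m east.
Residual distance = √((-7.0)² + (-11.7)²) = 13.7 m.

14 m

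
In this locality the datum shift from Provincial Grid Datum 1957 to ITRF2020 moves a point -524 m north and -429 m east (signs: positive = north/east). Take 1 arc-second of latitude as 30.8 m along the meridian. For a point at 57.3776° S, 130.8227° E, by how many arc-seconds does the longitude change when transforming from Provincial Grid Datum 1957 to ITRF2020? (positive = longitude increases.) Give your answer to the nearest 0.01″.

Δλ = -25.84″

At latitude -57.3776°, cos φ = 0.539100.
1″ of longitude at this latitude = 30.80 × cos φ = 16.6043 m, so Δλ = -429.0 / 16.6043 = -25.837″.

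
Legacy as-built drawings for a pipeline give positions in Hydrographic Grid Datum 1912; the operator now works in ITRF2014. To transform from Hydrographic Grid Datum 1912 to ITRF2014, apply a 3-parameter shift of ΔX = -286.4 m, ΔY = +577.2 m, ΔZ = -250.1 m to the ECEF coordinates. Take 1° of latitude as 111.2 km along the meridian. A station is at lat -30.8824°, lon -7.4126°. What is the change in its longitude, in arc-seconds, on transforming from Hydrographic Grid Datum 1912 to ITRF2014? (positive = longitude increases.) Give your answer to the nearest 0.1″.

sin φ = -0.513278, cos φ = 0.858223, sin λ = -0.129014, cos λ = 0.991643.
East component: ΔE = −sin λ·ΔX + cos λ·ΔY = −(-0.129014)(-286.4) + (0.991643)(577.2) = 535.43 m.
1° of latitude spans 111200 m; at latitude φ, 1° of longitude spans that × cos φ = 95434.4 m, so Δλ = 535.43 / 95434.4 × 3600 = 20.198″.

Δλ = 20.2″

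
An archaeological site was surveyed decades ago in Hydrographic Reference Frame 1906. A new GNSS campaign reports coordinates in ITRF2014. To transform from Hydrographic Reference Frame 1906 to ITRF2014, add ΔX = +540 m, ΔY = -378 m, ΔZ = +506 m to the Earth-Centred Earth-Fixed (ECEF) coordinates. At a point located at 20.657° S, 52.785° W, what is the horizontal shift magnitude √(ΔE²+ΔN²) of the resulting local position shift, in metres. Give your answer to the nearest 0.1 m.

At φ = -20.657°, λ = -52.785°: sin φ = -0.352773, cos φ = 0.935709, sin λ = -0.796372, cos λ = 0.604808.
ΔE = −sin λ·ΔX + cos λ·ΔY = −(-0.796372)·(540) + (0.604808)·(-378) = 201.42 m.
ΔN = −sin φ cos λ·ΔX − sin φ sin λ·ΔY + cos φ·ΔZ = −(-0.352773)(0.604808)(540) − (-0.352773)(-0.796372)(-378) + (0.935709)(506) = 694.88 m.
Horizontal magnitude = √(ΔE² + ΔN²) = √(201.42² + 694.88²) = 723.48 m.

723.5 m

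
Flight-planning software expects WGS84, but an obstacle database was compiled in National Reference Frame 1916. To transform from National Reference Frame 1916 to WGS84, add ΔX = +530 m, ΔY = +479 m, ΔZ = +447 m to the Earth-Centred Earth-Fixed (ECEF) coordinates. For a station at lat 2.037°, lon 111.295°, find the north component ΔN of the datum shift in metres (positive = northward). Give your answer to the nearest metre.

ΔN = 438 m

The local north axis is (−sin φ cos λ, −sin φ sin λ, cos φ), giving ΔN = 6.842 − 15.864 + 446.718 = 437.70 m.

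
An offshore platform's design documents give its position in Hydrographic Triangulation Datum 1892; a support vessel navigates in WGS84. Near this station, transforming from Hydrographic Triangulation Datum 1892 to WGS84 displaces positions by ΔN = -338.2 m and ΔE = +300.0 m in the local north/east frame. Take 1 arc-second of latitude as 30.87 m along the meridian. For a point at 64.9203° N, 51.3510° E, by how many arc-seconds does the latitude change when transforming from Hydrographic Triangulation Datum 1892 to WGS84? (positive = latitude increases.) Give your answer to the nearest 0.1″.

1″ of latitude = 30.87 m, so Δφ = -338.2 / 30.87 = -10.956″.

Δφ = -11.0″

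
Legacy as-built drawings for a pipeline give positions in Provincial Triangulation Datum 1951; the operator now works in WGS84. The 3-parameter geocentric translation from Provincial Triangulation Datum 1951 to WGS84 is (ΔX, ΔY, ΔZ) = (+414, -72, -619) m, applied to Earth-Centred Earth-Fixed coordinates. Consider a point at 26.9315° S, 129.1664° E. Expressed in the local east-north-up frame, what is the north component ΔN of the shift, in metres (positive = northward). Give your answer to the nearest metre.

The local north axis is (−sin φ cos λ, −sin φ sin λ, cos φ), giving ΔN = -118.427 − 25.283 − 551.869 = -695.58 m.

ΔN = -696 m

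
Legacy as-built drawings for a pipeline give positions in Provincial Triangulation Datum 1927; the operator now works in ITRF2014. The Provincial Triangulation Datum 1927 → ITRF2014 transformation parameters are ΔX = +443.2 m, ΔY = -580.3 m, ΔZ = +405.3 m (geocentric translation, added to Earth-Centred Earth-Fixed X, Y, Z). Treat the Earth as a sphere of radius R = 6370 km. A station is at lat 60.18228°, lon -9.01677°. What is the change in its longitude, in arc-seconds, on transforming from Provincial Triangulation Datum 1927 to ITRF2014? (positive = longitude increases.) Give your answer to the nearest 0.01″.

Δλ = -32.80″

sin φ = 0.867612, cos φ = 0.497242, sin λ = -0.156724, cos λ = 0.987643.
East component: ΔE = −sin λ·ΔX + cos λ·ΔY = −(-0.156724)(443.2) + (0.987643)(-580.3) = -503.67 m.
1° of latitude spans πR/180 = 111177 m; at latitude φ, 1° of longitude spans that × cos φ = 55282.1 m, so Δλ = -503.67 / 55282.1 × 3600 = -32.799″.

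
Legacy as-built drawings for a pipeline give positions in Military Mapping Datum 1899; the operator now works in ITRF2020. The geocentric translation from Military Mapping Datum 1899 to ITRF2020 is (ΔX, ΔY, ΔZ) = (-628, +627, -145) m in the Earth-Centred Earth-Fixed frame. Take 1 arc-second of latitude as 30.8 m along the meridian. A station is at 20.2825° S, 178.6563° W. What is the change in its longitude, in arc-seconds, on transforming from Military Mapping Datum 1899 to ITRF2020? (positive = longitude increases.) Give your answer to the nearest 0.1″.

sin φ = -0.346649, cos φ = 0.937995, sin λ = -0.023450, cos λ = -0.999725.
East component: ΔE = −sin λ·ΔX + cos λ·ΔY = −(-0.023450)(-628) + (-0.999725)(627) = -641.55 m.
1° of latitude spans 3600 × 30.80 = 110880 m; at latitude φ, 1° of longitude spans that × cos φ = 104004.9 m, so Δλ = -641.55 / 104004.9 × 3600 = -22.207″.

Δλ = -22.2″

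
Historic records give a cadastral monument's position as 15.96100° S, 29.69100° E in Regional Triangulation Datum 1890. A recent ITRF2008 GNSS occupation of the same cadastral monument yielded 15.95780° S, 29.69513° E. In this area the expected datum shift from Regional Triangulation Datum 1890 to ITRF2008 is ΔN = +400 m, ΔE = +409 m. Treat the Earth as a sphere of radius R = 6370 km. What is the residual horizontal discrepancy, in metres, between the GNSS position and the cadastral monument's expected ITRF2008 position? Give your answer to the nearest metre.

Observed coordinate differences: Δφ = +0.00320°, Δλ = +0.00413°.
Converting to metres (1° lat = 111177 m, cos φ = 0.961449): observed ΔN = 355.8 m, observed ΔE = 441.5 m.
Subtracting the expected shift leaves a residual of 355.8 − (400) = -44.2 m north and 441.5 − (409) = 32.5 m east.
Residual distance = √((-44.2)² + 32.5²) = 54.9 m.

55 m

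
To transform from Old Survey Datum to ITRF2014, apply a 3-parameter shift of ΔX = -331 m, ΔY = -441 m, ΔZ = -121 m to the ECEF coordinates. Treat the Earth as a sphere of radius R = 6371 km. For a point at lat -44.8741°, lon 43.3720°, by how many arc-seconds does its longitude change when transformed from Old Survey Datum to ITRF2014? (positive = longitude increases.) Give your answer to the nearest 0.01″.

Δλ = -4.26″

sin φ = -0.705551, cos φ = 0.708659, sin λ = 0.686732, cos λ = 0.726910.
East component: ΔE = −sin λ·ΔX + cos λ·ΔY = −(0.686732)(-331) + (0.726910)(-441) = -93.26 m.
1° of latitude spans πR/180 = 111195 m; at latitude φ, 1° of longitude spans that × cos φ = 78799.3 m, so Δλ = -93.26 / 78799.3 × 3600 = -4.261″.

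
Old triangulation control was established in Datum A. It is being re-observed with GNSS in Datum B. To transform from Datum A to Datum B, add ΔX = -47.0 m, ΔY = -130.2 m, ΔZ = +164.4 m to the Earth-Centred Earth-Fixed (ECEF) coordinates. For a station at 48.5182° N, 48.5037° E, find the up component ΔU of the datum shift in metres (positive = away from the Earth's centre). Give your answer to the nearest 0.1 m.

At φ = 48.5182°, λ = 48.5037°: sin φ = 0.749166, cos φ = 0.662382, sin λ = 0.748999, cos λ = 0.662572.
ΔU = cos φ cos λ·ΔX + cos φ sin λ·ΔY + sin φ·ΔZ = (0.662382)(0.662572)(-47.0) + (0.662382)(0.748999)(-130.2) + (0.749166)(164.4) = 37.94 m.

ΔU = 37.9 m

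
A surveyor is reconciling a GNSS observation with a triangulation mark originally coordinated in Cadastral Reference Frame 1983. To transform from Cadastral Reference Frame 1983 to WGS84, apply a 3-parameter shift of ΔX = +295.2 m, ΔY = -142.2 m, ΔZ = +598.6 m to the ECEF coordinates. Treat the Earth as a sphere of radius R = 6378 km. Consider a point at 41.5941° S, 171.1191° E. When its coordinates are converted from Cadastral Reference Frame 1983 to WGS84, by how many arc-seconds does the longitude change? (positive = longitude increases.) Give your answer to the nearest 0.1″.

sin φ = -0.663849, cos φ = 0.747866, sin λ = 0.154381, cos λ = -0.988011.
East component: ΔE = −sin λ·ΔX + cos λ·ΔY = −(0.154381)(295.2) + (-0.988011)(-142.2) = 94.92 m.
1° of latitude spans πR/180 = 111317 m; at latitude φ, 1° of longitude spans that × cos φ = 83250.3 m, so Δλ = 94.92 / 83250.3 × 3600 = 4.105″.

Δλ = 4.1″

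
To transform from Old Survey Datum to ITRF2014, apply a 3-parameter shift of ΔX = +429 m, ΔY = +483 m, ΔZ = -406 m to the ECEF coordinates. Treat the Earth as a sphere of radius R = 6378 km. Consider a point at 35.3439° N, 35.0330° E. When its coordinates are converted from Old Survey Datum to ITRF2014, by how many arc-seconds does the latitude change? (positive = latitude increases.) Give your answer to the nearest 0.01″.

sin φ = 0.578483, cos φ = 0.815695, sin λ = 0.574048, cos λ = 0.818822.
North component: ΔN = −sin φ cos λ·ΔX − sin φ sin λ·ΔY + cos φ·ΔZ = −(0.578483)(0.818822)(429) − (0.578483)(0.574048)(483) + (0.815695)(-406) = -694.77 m.
1° of latitude spans πR/180 = 111317 m, so Δφ = -694.77 / 111317 × 3600 = -22.469″.

Δφ = -22.47″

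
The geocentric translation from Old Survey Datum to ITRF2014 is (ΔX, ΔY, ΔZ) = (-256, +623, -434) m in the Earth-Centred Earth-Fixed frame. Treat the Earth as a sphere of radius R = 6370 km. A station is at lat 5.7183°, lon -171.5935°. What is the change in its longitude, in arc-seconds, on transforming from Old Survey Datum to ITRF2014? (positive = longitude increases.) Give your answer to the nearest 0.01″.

sin φ = 0.099638, cos φ = 0.995024, sin λ = -0.146195, cos λ = -0.989256.
East component: ΔE = −sin λ·ΔX + cos λ·ΔY = −(-0.146195)(-256) + (-0.989256)(623) = -653.73 m.
1° of latitude spans πR/180 = 111177 m; at latitude φ, 1° of longitude spans that × cos φ = 110624.2 m, so Δλ = -653.73 / 110624.2 × 3600 = -21.274″.

Δλ = -21.27″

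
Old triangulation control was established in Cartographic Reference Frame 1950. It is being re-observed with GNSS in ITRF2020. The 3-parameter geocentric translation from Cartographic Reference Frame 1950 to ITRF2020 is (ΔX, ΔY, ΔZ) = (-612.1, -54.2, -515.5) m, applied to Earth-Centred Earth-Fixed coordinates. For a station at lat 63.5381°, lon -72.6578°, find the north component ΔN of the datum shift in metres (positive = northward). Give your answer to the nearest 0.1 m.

At φ = 63.5381°, λ = -72.6578°: sin φ = 0.895231, cos φ = 0.445603, sin λ = -0.954542, cos λ = 0.298078.
ΔN = −sin φ cos λ·ΔX − sin φ sin λ·ΔY + cos φ·ΔZ = −(0.895231)(0.298078)(-612.1) − (0.895231)(-0.954542)(-54.2) + (0.445603)(-515.5) = -112.69 m.

ΔN = -112.7 m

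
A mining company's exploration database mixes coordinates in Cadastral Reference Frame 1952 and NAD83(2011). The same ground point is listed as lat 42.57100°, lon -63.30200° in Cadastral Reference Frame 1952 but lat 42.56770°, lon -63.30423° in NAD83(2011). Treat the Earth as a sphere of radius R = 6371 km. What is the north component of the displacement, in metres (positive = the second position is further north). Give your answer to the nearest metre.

ΔN = -367 m

Δφ = 42.56770° − 42.57100° = -0.00330°; Δλ = -63.30423° − -63.30200° = -0.00223°.
1° along a meridian = πR/180 = 111195 m.
ΔN = Δφ × 111195 = -366.9 m; ΔE = Δλ × 111195 × cos(42.57100°) = -0.00223 × 111195 × 0.736440 = -182.6 m.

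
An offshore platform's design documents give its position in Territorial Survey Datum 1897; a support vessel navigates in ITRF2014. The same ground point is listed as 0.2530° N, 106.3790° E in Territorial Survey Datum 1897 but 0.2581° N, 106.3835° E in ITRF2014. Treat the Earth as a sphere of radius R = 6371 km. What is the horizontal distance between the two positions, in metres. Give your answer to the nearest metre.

756 m

Δφ = 0.2581° − 0.2530° = +0.0051°; Δλ = 106.3835° − 106.3790° = +0.0045°.
1° along a meridian = πR/180 = 111195 m.
ΔN = Δφ × 111195 = 567.1 m; ΔE = Δλ × 111195 × cos(0.2530°) = +0.0045 × 111195 × 0.999990 = 500.4 m.
Distance = √(ΔE² + ΔN²) = √(500.4² + 567.1²) = 756.3 m.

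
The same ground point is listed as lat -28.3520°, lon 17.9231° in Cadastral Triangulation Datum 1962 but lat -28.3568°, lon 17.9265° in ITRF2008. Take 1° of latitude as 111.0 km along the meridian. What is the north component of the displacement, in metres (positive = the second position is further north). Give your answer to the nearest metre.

ΔN = -533 m

Δφ = -28.3568° − -28.3520° = -0.0048°; Δλ = 17.9265° − 17.9231° = +0.0034°.
ΔN = Δφ × 111000 = -532.8 m; ΔE = Δλ × 111000 × cos(-28.3520°) = +0.0034 × 111000 × 0.880047 = 332.1 m.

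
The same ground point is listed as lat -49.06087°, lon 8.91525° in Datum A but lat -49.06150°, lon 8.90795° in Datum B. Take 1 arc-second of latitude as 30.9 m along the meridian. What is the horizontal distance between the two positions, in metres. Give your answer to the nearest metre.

Δφ = -49.06150° − -49.06087° = -0.00063°; Δλ = 8.90795° − 8.91525° = -0.00730°.
1° of latitude = 3600 × 30.90 = 111240 m.
ΔN = Δφ × 111240 = -70.1 m; ΔE = Δλ × 111240 × cos(-49.06087°) = -0.00730 × 111240 × 0.655257 = -532.1 m.
Distance = √(ΔE² + ΔN²) = √((-532.1)² + (-70.1)²) = 536.7 m.

537 m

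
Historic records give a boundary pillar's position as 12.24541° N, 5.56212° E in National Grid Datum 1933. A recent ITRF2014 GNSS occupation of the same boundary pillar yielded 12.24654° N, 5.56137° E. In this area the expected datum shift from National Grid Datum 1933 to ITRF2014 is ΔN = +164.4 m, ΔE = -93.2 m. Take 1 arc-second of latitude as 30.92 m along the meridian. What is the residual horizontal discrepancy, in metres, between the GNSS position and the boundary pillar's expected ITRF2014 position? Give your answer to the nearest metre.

Observed coordinate differences: Δφ = +0.00113°, Δλ = -0.00075°.
Converting to metres (1° lat = 111312 m, cos φ = 0.977248): observed ΔN = 125.8 m, observed ΔE = -81.6 m.
Subtracting the expected shift leaves a residual of 125.8 − (164.4) = -38.6 m north and -81.6 − (-93.2) = 11.6 m east.
Residual distance = √((-38.6)² + 11.6²) = 40.3 m.

40 m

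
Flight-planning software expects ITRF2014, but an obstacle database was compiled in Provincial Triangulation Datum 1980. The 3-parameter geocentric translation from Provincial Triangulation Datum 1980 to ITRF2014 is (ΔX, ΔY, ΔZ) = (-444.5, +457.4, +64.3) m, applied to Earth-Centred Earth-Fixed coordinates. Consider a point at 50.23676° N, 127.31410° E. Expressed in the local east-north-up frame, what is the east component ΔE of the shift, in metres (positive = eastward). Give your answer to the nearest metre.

ΔE = 76 m

The local east axis at (φ, λ) is (−sin λ, cos λ, 0), so ΔE = −sin(127.31410°)·(-444.5) + cos(127.31410°)·457.4 = 76.25 m.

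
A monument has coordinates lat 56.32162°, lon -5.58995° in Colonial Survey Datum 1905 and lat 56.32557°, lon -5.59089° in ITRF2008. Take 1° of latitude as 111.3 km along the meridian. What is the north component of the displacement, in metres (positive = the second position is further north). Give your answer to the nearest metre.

Δφ = 56.32557° − 56.32162° = +0.00395°; Δλ = -5.59089° − -5.58995° = -0.00094°.
ΔN = Δφ × 111300 = 439.6 m; ΔE = Δλ × 111300 × cos(56.32162°) = -0.00094 × 111300 × 0.554530 = -58.0 m.

ΔN = 440 m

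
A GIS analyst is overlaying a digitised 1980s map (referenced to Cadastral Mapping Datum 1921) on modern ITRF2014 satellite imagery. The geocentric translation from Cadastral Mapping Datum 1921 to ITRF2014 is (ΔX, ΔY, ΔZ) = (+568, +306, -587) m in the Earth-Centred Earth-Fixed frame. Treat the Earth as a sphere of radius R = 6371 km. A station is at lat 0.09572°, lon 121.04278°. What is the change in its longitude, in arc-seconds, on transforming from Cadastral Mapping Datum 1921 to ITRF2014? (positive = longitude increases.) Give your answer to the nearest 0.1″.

Δλ = -20.9″

sin φ = 0.001671, cos φ = 0.999999, sin λ = 0.856783, cos λ = -0.515678.
East component: ΔE = −sin λ·ΔX + cos λ·ΔY = −(0.856783)(568) + (-0.515678)(306) = -644.45 m.
1° of latitude spans πR/180 = 111195 m; at latitude φ, 1° of longitude spans that × cos φ = 111194.8 m, so Δλ = -644.45 / 111194.8 × 3600 = -20.864″.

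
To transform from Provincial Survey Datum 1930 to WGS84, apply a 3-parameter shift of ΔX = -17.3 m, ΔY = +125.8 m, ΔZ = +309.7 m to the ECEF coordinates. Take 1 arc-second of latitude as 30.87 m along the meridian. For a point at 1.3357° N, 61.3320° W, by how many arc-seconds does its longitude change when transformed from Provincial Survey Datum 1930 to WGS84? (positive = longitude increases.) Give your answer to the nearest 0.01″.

Δλ = 1.46″

sin φ = 0.023310, cos φ = 0.999728, sin λ = -0.877414, cos λ = 0.479734.
East component: ΔE = −sin λ·ΔX + cos λ·ΔY = −(-0.877414)(-17.3) + (0.479734)(125.8) = 45.17 m.
1° of latitude spans 3600 × 30.87 = 111132 m; at latitude φ, 1° of longitude spans that × cos φ = 111101.8 m, so Δλ = 45.17 / 111101.8 × 3600 = 1.464″.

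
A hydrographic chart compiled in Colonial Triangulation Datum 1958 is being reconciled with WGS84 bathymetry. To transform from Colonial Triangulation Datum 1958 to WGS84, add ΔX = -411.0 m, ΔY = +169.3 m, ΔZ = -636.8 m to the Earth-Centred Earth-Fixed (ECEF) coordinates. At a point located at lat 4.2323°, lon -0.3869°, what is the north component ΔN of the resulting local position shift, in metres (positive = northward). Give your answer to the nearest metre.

At φ = 4.2323°, λ = -0.3869°: sin φ = 0.073800, cos φ = 0.997273, sin λ = -0.006753, cos λ = 0.999977.
ΔN = −sin φ cos λ·ΔX − sin φ sin λ·ΔY + cos φ·ΔZ = −(0.073800)(0.999977)(-411.0) − (0.073800)(-0.006753)(169.3) + (0.997273)(-636.8) = -604.65 m.

ΔN = -605 m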